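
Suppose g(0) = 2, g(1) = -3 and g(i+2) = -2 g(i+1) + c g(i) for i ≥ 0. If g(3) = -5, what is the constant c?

g(2) = 6 + 2c
g(3) = -12 - 7c
So -12 - 7c = -5, giving c = -1.

-1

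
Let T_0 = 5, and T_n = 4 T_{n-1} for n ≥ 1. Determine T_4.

1280

T_1 = 4(5) = 20
T_2 = 4(20) = 80
T_3 = 4(80) = 320
T_4 = 4(320) = 1280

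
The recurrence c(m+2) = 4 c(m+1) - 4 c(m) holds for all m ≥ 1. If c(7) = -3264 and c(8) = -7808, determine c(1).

9

Rearranging, c(m-2) = (c(m) - 4 c(m-1)) / -4.
c(6) = (-7808 - 4·(-3264)) / -4 = 5248/-4 = -1312
c(5) = (-3264 - 4·(-1312)) / -4 = 1984/-4 = -496
c(4) = (-1312 - 4·(-496)) / -4 = 672/-4 = -168
c(3) = (-496 - 4·(-168)) / -4 = 176/-4 = -44
c(2) = (-168 - 4·(-44)) / -4 = 8/-4 = -2
c(1) = (-44 - 4·(-2)) / -4 = -36/-4 = 9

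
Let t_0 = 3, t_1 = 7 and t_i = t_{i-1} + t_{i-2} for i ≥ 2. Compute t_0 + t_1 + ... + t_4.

t_2 = 7 + 3 = 10
t_3 = 10 + 7 = 17
t_4 = 17 + 10 = 27
Sum = 3 + 7 + 10 + 17 + 27 = 64

64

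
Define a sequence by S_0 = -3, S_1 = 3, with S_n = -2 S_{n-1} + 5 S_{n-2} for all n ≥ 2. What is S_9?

S_2 = -2*3 + 5*(-3) = -21
S_3 = -2*(-21) + 5*3 = 57
S_4 = -2*57 + 5*(-21) = -219
S_5 = -2*(-219) + 5*57 = 723
S_6 = -2*723 + 5*(-219) = -2541
S_7 = -2*(-2541) + 5*723 = 8697
S_8 = -2*8697 + 5*(-2541) = -30099
S_9 = -2*(-30099) + 5*8697 = 103683

103683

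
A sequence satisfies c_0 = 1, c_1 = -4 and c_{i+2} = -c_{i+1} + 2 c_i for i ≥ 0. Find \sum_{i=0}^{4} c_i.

15

c_2 = -(-4) + 2(1) = 6
c_3 = -6 + 2(-4) = -14
c_4 = -(-14) + 2(6) = 26
Sum = 1 + (-4) + 6 + (-14) + 26 = 15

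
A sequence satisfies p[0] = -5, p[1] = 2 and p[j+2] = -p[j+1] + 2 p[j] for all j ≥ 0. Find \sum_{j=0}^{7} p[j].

177

p[2] = -2 + 2·(-5) = -12
p[3] = -(-12) + 2·2 = 16
p[4] = -16 + 2·(-12) = -40
p[5] = -(-40) + 2·16 = 72
p[6] = -72 + 2·(-40) = -152
p[7] = -(-152) + 2·72 = 296
Sum = (-5) + 2 + (-12) + 16 + (-40) + 72 + (-152) + 296 = 177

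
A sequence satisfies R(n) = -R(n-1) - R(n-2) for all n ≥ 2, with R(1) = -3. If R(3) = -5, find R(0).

Let R(0) = w.
R(2) = 3 - w
R(3) = w
So w = -5, giving w = -5.

-5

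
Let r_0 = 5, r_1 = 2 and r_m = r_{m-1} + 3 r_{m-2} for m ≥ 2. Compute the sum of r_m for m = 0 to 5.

264

r_2 = 2 + 3(5) = 17
r_3 = 17 + 3(2) = 23
r_4 = 23 + 3(17) = 74
r_5 = 74 + 3(23) = 143
Sum = 5 + 2 + 17 + 23 + 74 + 143 = 264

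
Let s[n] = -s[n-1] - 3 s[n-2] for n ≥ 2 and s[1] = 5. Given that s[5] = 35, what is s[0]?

Let s[0] = y.
s[2] = -5 - 3y
s[3] = -10 + 3y
s[4] = 25 + 6y
s[5] = 5 - 15y
So 5 - 15y = 35, giving y = -2.

-2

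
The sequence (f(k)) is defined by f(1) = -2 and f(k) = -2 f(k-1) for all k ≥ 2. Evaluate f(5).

-32

f(2) = -2(-2) = 4
f(3) = -2(4) = -8
f(4) = -2(-8) = 16
f(5) = -2(16) = -32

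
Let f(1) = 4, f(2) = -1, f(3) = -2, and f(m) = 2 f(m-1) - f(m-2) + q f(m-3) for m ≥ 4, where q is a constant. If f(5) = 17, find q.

f(4) = -3 + 4q
f(5) = -4 + 7q
So -4 + 7q = 17, giving q = 3.

3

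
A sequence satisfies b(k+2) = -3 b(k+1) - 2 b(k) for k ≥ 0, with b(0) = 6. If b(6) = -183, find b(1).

-3

Let b(1) = x.
b(2) = -12 - 3x
b(3) = 36 + 7x
b(4) = -84 - 15x
b(5) = 180 + 31x
b(6) = -372 - 63x
So -372 - 63x = -183, giving x = -3.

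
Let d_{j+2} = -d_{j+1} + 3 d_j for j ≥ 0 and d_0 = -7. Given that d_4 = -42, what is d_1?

-6

Let d_1 = x.
d_2 = -21 - x
d_3 = 21 + 4x
d_4 = -84 - 7x
So -84 - 7x = -42, giving x = -6.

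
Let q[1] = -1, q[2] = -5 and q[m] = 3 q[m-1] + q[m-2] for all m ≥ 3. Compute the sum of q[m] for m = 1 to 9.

-29866

q[3] = 3·(-5) + (-1) = -16
q[4] = 3·(-16) + (-5) = -53
q[5] = 3·(-53) + (-16) = -175
q[6] = 3·(-175) + (-53) = -578
q[7] = 3·(-578) + (-175) = -1909
q[8] = 3·(-1909) + (-578) = -6305
q[9] = 3·(-6305) + (-1909) = -20824
Sum = (-1) + (-5) + (-16) + (-53) + (-175) + (-578) + (-1909) + (-6305) + (-20824) = -29866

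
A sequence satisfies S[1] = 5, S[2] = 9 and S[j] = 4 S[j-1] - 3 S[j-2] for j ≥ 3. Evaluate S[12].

S[3] = 4·9 - 3·5 = 21
S[4] = 4·21 - 3·9 = 57
S[5] = 4·57 - 3·21 = 165
S[6] = 4·165 - 3·57 = 489
S[7] = 4·489 - 3·165 = 1461
S[8] = 4·1461 - 3·489 = 4377
S[9] = 4·4377 - 3·1461 = 13125
S[10] = 4·13125 - 3·4377 = 39369
S[11] = 4·39369 - 3·13125 = 118101
S[12] = 4·118101 - 3·39369 = 354297

354297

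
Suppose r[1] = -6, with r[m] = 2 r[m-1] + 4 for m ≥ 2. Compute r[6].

-68

r[2] = 2*(-6) + 4 = -8
r[3] = 2*(-8) + 4 = -12
r[4] = 2*(-12) + 4 = -20
r[5] = 2*(-20) + 4 = -36
r[6] = 2*(-36) + 4 = -68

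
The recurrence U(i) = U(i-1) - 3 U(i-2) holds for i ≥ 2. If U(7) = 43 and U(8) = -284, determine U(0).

Rearranging, U(i-2) = (U(i) - U(i-1)) / -3.
U(6) = (-284 - 43) / -3 = -327/-3 = 109
U(5) = (43 - 109) / -3 = -66/-3 = 22
U(4) = (109 - 22) / -3 = 87/-3 = -29
U(3) = (22 - (-29)) / -3 = 51/-3 = -17
U(2) = (-29 - (-17)) / -3 = -12/-3 = 4
U(1) = (-17 - 4) / -3 = -21/-3 = 7
U(0) = (4 - 7) / -3 = -3/-3 = 1

1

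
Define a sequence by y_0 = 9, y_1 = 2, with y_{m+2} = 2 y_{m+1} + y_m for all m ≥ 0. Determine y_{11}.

y_2 = 2·2 + 9 = 13
y_3 = 2·13 + 2 = 28
y_4 = 2·28 + 13 = 69
y_5 = 2·69 + 28 = 166
y_6 = 2·166 + 69 = 401
y_7 = 2·401 + 166 = 968
y_8 = 2·968 + 401 = 2337
y_9 = 2·2337 + 968 = 5642
y_{10} = 2·5642 + 2337 = 13621
y_{11} = 2·13621 + 5642 = 32884

32884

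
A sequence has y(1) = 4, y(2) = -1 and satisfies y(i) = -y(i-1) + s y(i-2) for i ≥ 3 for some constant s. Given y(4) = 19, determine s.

-4

y(3) = 1 + 4s
y(4) = -1 - 5s
So -1 - 5s = 19, giving s = -4.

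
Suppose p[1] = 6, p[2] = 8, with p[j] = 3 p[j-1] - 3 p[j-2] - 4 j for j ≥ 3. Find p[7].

p[3] = 3(8) - 3(6) - 12 = -6
p[4] = 3(-6) - 3(8) - 16 = -58
p[5] = 3(-58) - 3(-6) - 20 = -176
p[6] = 3(-176) - 3(-58) - 24 = -378
p[7] = 3(-378) - 3(-176) - 28 = -634

-634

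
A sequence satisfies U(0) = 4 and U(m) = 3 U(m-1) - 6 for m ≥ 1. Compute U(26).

The fixed point is -6/(1 - 3) = 3, so U(m) - 3 = 3(U(m-1) - 3).
Hence U(m) = 1·3^m + 3.
U(26) = 1·3^{26} + 3 = 1·2541865828329 + 3 = 2541865828332.

2541865828332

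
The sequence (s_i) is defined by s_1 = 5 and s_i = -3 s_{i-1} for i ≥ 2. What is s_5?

s_2 = -3*5 = -15
s_3 = -3*(-15) = 45
s_4 = -3*45 = -135
s_5 = -3*(-135) = 405

405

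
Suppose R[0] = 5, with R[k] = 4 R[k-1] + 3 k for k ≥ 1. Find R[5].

6479

R[1] = 4·5 + 3 = 23
R[2] = 4·23 + 6 = 98
R[3] = 4·98 + 9 = 401
R[4] = 4·401 + 12 = 1616
R[5] = 4·1616 + 15 = 6479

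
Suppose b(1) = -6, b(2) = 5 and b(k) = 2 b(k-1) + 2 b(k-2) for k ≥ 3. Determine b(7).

72

b(3) = 2*5 + 2*(-6) = -2
b(4) = 2*(-2) + 2*5 = 6
b(5) = 2*6 + 2*(-2) = 8
b(6) = 2*8 + 2*6 = 28
b(7) = 2*28 + 2*8 = 72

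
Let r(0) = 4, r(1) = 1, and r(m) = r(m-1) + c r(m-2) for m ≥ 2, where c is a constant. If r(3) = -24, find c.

-5

r(2) = 1 + 4c
r(3) = 1 + 5c
So 1 + 5c = -24, giving c = -5.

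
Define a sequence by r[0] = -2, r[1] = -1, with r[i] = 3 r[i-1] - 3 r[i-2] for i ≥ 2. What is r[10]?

-729

r[2] = 3*(-1) - 3*(-2) = 3
r[3] = 3*3 - 3*(-1) = 12
r[4] = 3*12 - 3*3 = 27
r[5] = 3*27 - 3*12 = 45
r[6] = 3*45 - 3*27 = 54
r[7] = 3*54 - 3*45 = 27
r[8] = 3*27 - 3*54 = -81
r[9] = 3*(-81) - 3*27 = -324
r[10] = 3*(-324) - 3*(-81) = -729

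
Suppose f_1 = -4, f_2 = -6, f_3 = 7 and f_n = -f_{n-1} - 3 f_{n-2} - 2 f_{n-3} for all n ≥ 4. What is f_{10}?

-189

f_4 = -7 - 3*(-6) - 2*(-4) = 19
f_5 = -19 - 3*7 - 2*(-6) = -28
f_6 = -(-28) - 3*19 - 2*7 = -43
f_7 = -(-43) - 3*(-28) - 2*19 = 89
f_8 = -89 - 3*(-43) - 2*(-28) = 96
f_9 = -96 - 3*89 - 2*(-43) = -277
f_{10} = -(-277) - 3*96 - 2*89 = -189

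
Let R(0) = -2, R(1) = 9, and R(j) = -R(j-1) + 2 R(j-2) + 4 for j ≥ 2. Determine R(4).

-45

R(2) = -9 + 2·(-2) + 4 = -9
R(3) = -(-9) + 2·9 + 4 = 31
R(4) = -31 + 2·(-9) + 4 = -45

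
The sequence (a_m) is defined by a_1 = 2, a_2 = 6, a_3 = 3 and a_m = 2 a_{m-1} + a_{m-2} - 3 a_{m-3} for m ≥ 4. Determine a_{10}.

-297

a_4 = 2(3) + 6 - 3(2) = 6
a_5 = 2(6) + 3 - 3(6) = -3
a_6 = 2(-3) + 6 - 3(3) = -9
a_7 = 2(-9) + (-3) - 3(6) = -39
a_8 = 2(-39) + (-9) - 3(-3) = -78
a_9 = 2(-78) + (-39) - 3(-9) = -168
a_{10} = 2(-168) + (-78) - 3(-39) = -297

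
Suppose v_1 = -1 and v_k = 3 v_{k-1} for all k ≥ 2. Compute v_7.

v_2 = 3*(-1) = -3
v_3 = 3*(-3) = -9
v_4 = 3*(-9) = -27
v_5 = 3*(-27) = -81
v_6 = 3*(-81) = -243
v_7 = 3*(-243) = -729

-729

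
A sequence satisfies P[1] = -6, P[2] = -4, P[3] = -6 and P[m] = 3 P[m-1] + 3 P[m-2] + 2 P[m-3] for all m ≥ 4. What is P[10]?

-137730

P[4] = 3*(-6) + 3*(-4) + 2*(-6) = -42
P[5] = 3*(-42) + 3*(-6) + 2*(-4) = -152
P[6] = 3*(-152) + 3*(-42) + 2*(-6) = -594
P[7] = 3*(-594) + 3*(-152) + 2*(-42) = -2322
P[8] = 3*(-2322) + 3*(-594) + 2*(-152) = -9052
P[9] = 3*(-9052) + 3*(-2322) + 2*(-594) = -35310
P[10] = 3*(-35310) + 3*(-9052) + 2*(-2322) = -137730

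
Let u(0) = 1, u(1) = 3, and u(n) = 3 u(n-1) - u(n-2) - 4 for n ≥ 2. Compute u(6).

25

u(2) = 3·3 - 1 - 4 = 4
u(3) = 3·4 - 3 - 4 = 5
u(4) = 3·5 - 4 - 4 = 7
u(5) = 3·7 - 5 - 4 = 12
u(6) = 3·12 - 7 - 4 = 25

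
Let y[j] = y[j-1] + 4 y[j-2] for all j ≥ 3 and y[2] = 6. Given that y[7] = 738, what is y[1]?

Let y[1] = x.
y[3] = 6 + 4x
y[4] = 30 + 4x
y[5] = 54 + 20x
y[6] = 174 + 36x
y[7] = 390 + 116x
So 390 + 116x = 738, giving x = 3.

3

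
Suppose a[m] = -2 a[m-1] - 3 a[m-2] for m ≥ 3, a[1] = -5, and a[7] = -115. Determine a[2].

5

Let a[2] = v.
a[3] = 15 - 2v
a[4] = -30 + v
a[5] = 15 + 4v
a[6] = 60 - 11v
a[7] = -165 + 10v
So -165 + 10v = -115, giving v = 5.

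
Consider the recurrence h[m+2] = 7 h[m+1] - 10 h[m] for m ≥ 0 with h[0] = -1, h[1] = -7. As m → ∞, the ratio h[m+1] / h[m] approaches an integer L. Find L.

The characteristic equation is r^2 - 7r + 10 = 0, which factors as (r - 5)(r - 2) = 0.
So the roots are 5 and 2. Since |5| > |2| and the coefficient of 5^m is non-zero, the ratio tends to 5.

5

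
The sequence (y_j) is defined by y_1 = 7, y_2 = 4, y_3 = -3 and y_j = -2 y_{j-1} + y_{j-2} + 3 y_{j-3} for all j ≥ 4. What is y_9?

y_4 = -2(-3) + 4 + 3(7) = 31
y_5 = -2(31) + (-3) + 3(4) = -53
y_6 = -2(-53) + 31 + 3(-3) = 128
y_7 = -2(128) + (-53) + 3(31) = -216
y_8 = -2(-216) + 128 + 3(-53) = 401
y_9 = -2(401) + (-216) + 3(128) = -634

-634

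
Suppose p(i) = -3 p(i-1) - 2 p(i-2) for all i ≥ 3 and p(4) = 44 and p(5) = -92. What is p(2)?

Rearranging, p(i-2) = (p(i) + 3 p(i-1)) / -2.
p(3) = (-92 + 3(44)) / -2 = 40/-2 = -20
p(2) = (44 + 3(-20)) / -2 = -16/-2 = 8

8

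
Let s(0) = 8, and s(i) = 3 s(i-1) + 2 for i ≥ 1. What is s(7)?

s(1) = 3(8) + 2 = 26
s(2) = 3(26) + 2 = 80
s(3) = 3(80) + 2 = 242
s(4) = 3(242) + 2 = 728
s(5) = 3(728) + 2 = 2186
s(6) = 3(2186) + 2 = 6560
s(7) = 3(6560) + 2 = 19682

19682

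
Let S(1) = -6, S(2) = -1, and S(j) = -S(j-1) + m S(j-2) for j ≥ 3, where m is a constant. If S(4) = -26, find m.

S(3) = 1 - 6m
S(4) = -1 + 5m
So -1 + 5m = -26, giving m = -5.

-5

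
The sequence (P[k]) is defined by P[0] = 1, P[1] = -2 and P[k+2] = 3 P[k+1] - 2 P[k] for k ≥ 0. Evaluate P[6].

P[2] = 3*(-2) - 2*1 = -8
P[3] = 3*(-8) - 2*(-2) = -20
P[4] = 3*(-20) - 2*(-8) = -44
P[5] = 3*(-44) - 2*(-20) = -92
P[6] = 3*(-92) - 2*(-44) = -188

-188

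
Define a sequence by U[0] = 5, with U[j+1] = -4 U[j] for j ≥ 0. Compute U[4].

1280

U[1] = -4(5) = -20
U[2] = -4(-20) = 80
U[3] = -4(80) = -320
U[4] = -4(-320) = 1280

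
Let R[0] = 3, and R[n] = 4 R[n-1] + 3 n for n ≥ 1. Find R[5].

4431

R[1] = 4(3) + 3 = 15
R[2] = 4(15) + 6 = 66
R[3] = 4(66) + 9 = 273
R[4] = 4(273) + 12 = 1104
R[5] = 4(1104) + 15 = 4431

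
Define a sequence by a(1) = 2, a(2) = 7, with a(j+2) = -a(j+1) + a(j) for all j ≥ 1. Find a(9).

-121

a(3) = -7 + 2 = -5
a(4) = -(-5) + 7 = 12
a(5) = -12 + (-5) = -17
a(6) = -(-17) + 12 = 29
a(7) = -29 + (-17) = -46
a(8) = -(-46) + 29 = 75
a(9) = -75 + (-46) = -121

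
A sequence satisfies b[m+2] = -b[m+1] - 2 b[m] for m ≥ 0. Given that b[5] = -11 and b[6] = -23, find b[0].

Rearranging, b[m-2] = (b[m] + b[m-1]) / -2.
b[4] = (-23 + (-11)) / -2 = -34/-2 = 17
b[3] = (-11 + 17) / -2 = 6/-2 = -3
b[2] = (17 + (-3)) / -2 = 14/-2 = -7
b[1] = (-3 + (-7)) / -2 = -10/-2 = 5
b[0] = (-7 + 5) / -2 = -2/-2 = 1

1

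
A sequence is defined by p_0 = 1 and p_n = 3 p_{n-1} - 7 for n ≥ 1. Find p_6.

-1819

p_1 = 3*1 - 7 = -4
p_2 = 3*(-4) - 7 = -19
p_3 = 3*(-19) - 7 = -64
p_4 = 3*(-64) - 7 = -199
p_5 = 3*(-199) - 7 = -604
p_6 = 3*(-604) - 7 = -1819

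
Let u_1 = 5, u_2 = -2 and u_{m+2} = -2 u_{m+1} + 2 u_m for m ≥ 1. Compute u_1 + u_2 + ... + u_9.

u_3 = -2(-2) + 2(5) = 14
u_4 = -2(14) + 2(-2) = -32
u_5 = -2(-32) + 2(14) = 92
u_6 = -2(92) + 2(-32) = -248
u_7 = -2(-248) + 2(92) = 680
u_8 = -2(680) + 2(-248) = -1856
u_9 = -2(-1856) + 2(680) = 5072
Sum = 5 + (-2) + 14 + (-32) + 92 + (-248) + 680 + (-1856) + 5072 = 3725

3725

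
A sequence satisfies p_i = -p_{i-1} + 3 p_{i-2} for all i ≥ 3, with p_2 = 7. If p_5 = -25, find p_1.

Let p_1 = y.
p_3 = -7 + 3y
p_4 = 28 - 3y
p_5 = -49 + 12y
So -49 + 12y = -25, giving y = 2.

2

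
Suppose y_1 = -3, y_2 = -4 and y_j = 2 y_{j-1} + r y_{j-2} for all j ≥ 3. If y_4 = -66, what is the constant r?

5

y_3 = -8 - 3r
y_4 = -16 - 10r
So -16 - 10r = -66, giving r = 5.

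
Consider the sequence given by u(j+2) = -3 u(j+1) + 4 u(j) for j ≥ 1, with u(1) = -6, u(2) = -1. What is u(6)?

u(3) = -3*(-1) + 4*(-6) = -21
u(4) = -3*(-21) + 4*(-1) = 59
u(5) = -3*59 + 4*(-21) = -261
u(6) = -3*(-261) + 4*59 = 1019

1019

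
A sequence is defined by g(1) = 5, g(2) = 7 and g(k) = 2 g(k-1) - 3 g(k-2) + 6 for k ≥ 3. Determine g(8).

g(3) = 2*7 - 3*5 + 6 = 5
g(4) = 2*5 - 3*7 + 6 = -5
g(5) = 2*(-5) - 3*5 + 6 = -19
g(6) = 2*(-19) - 3*(-5) + 6 = -17
g(7) = 2*(-17) - 3*(-19) + 6 = 29
g(8) = 2*29 - 3*(-17) + 6 = 115

115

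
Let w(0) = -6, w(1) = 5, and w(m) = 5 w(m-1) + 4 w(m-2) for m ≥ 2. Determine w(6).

w(2) = 5(5) + 4(-6) = 1
w(3) = 5(1) + 4(5) = 25
w(4) = 5(25) + 4(1) = 129
w(5) = 5(129) + 4(25) = 745
w(6) = 5(745) + 4(129) = 4241

4241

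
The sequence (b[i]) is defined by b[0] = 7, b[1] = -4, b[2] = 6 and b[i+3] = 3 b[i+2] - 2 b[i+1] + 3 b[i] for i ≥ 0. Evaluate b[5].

b[3] = 3·6 - 2·(-4) + 3·7 = 47
b[4] = 3·47 - 2·6 + 3·(-4) = 117
b[5] = 3·117 - 2·47 + 3·6 = 275

275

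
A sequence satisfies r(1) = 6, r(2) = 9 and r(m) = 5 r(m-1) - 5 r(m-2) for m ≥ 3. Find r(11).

r(3) = 5·9 - 5·6 = 15
r(4) = 5·15 - 5·9 = 30
r(5) = 5·30 - 5·15 = 75
r(6) = 5·75 - 5·30 = 225
r(7) = 5·225 - 5·75 = 750
r(8) = 5·750 - 5·225 = 2625
r(9) = 5·2625 - 5·750 = 9375
r(10) = 5·9375 - 5·2625 = 33750
r(11) = 5·33750 - 5·9375 = 121875

121875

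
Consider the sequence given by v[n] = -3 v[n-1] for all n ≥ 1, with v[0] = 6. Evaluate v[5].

-1458

v[1] = -3(6) = -18
v[2] = -3(-18) = 54
v[3] = -3(54) = -162
v[4] = -3(-162) = 486
v[5] = -3(486) = -1458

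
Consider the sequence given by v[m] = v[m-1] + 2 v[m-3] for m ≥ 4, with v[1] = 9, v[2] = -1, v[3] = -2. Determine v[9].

90

v[4] = (-2) + 2*9 = 16
v[5] = 16 + 2*(-1) = 14
v[6] = 14 + 2*(-2) = 10
v[7] = 10 + 2*16 = 42
v[8] = 42 + 2*14 = 70
v[9] = 70 + 2*10 = 90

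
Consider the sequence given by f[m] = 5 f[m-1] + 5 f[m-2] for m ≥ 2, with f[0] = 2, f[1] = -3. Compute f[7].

f[2] = 5·(-3) + 5·2 = -5
f[3] = 5·(-5) + 5·(-3) = -40
f[4] = 5·(-40) + 5·(-5) = -225
f[5] = 5·(-225) + 5·(-40) = -1325
f[6] = 5·(-1325) + 5·(-225) = -7750
f[7] = 5·(-7750) + 5·(-1325) = -45375

-45375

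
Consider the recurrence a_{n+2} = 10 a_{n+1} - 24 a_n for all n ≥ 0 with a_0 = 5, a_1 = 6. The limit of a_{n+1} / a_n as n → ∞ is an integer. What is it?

The characteristic equation is r^2 - 10r + 24 = 0, which factors as (r - 6)(r - 4) = 0.
So the roots are 6 and 4. Since |6| > |4| and the coefficient of 6^n is non-zero, the ratio tends to 6.

6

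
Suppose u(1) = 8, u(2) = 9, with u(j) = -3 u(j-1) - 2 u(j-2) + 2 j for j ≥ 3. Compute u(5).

-219

u(3) = -3·9 - 2·8 + 6 = -37
u(4) = -3·(-37) - 2·9 + 8 = 101
u(5) = -3·101 - 2·(-37) + 10 = -219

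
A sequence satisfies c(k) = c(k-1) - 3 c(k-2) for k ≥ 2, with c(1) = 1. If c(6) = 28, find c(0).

Let c(0) = v.
c(2) = 1 - 3v
c(3) = -2 - 3v
c(4) = -5 + 6v
c(5) = 1 + 15v
c(6) = 16 - 3v
So 16 - 3v = 28, giving v = -4.

-4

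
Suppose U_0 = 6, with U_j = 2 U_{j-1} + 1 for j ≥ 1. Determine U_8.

U_1 = 2(6) + 1 = 13
U_2 = 2(13) + 1 = 27
U_3 = 2(27) + 1 = 55
U_4 = 2(55) + 1 = 111
U_5 = 2(111) + 1 = 223
U_6 = 2(223) + 1 = 447
U_7 = 2(447) + 1 = 895
U_8 = 2(895) + 1 = 1791

1791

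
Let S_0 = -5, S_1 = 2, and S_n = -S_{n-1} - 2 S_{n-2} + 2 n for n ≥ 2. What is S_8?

86

S_2 = -2 - 2·(-5) + 4 = 12
S_3 = -12 - 2·2 + 6 = -10
S_4 = -(-10) - 2·12 + 8 = -6
S_5 = -(-6) - 2·(-10) + 10 = 36
S_6 = -36 - 2·(-6) + 12 = -12
S_7 = -(-12) - 2·36 + 14 = -46
S_8 = -(-46) - 2·(-12) + 16 = 86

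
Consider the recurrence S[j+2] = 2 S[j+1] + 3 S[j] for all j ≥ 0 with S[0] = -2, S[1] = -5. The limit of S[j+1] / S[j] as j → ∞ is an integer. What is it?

3

The characteristic equation is r^2 - 2r - 3 = 0, which factors as (r - 3)(r + 1) = 0.
So the roots are 3 and -1. Since |3| > |-1| and the coefficient of 3^j is non-zero, the ratio tends to 3.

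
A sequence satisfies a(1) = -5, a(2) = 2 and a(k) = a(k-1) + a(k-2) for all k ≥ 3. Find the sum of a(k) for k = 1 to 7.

-25

a(3) = 2 + (-5) = -3
a(4) = (-3) + 2 = -1
a(5) = (-1) + (-3) = -4
a(6) = (-4) + (-1) = -5
a(7) = (-5) + (-4) = -9
Sum = (-5) + 2 + (-3) + (-1) + (-4) + (-5) + (-9) = -25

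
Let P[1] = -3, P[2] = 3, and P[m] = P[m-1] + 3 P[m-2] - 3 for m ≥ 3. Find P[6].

P[3] = 3 + 3*(-3) - 3 = -9
P[4] = (-9) + 3*3 - 3 = -3
P[5] = (-3) + 3*(-9) - 3 = -33
P[6] = (-33) + 3*(-3) - 3 = -45

-45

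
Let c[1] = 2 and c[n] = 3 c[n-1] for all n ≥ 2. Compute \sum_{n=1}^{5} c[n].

c[2] = 3·2 = 6
c[3] = 3·6 = 18
c[4] = 3·18 = 54
c[5] = 3·54 = 162
Sum = 2 + 6 + 18 + 54 + 162 = 242

242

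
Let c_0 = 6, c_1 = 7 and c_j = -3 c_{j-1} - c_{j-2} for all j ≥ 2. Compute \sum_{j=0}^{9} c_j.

17380

c_2 = -3(7) - 6 = -27
c_3 = -3(-27) - 7 = 74
c_4 = -3(74) - (-27) = -195
c_5 = -3(-195) - 74 = 511
c_6 = -3(511) - (-195) = -1338
c_7 = -3(-1338) - 511 = 3503
c_8 = -3(3503) - (-1338) = -9171
c_9 = -3(-9171) - 3503 = 24010
Sum = 6 + 7 + (-27) + 74 + (-195) + 511 + (-1338) + 3503 + (-9171) + 24010 = 17380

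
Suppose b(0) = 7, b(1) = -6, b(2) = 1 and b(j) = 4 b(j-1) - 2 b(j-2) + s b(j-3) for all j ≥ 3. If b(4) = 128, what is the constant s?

3

b(3) = 16 + 7s
b(4) = 62 + 22s
So 62 + 22s = 128, giving s = 3.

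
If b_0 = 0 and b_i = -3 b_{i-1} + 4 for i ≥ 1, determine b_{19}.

1162261468

The fixed point is 4/(1 + 3) = 1, so b_i - 1 = -3(b_{i-1} - 1).
Hence b_i = -1·(-3)^i + 1.
b_{19} = -1·(-3)^{19} + 1 = -1·-1162261467 + 1 = 1162261468.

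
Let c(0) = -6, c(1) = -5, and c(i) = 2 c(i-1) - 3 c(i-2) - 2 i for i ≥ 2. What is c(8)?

34

c(2) = 2*(-5) - 3*(-6) - 4 = 4
c(3) = 2*4 - 3*(-5) - 6 = 17
c(4) = 2*17 - 3*4 - 8 = 14
c(5) = 2*14 - 3*17 - 10 = -33
c(6) = 2*(-33) - 3*14 - 12 = -120
c(7) = 2*(-120) - 3*(-33) - 14 = -155
c(8) = 2*(-155) - 3*(-120) - 16 = 34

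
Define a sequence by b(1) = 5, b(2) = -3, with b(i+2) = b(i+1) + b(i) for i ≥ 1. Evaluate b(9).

b(3) = (-3) + 5 = 2
b(4) = 2 + (-3) = -1
b(5) = (-1) + 2 = 1
b(6) = 1 + (-1) = 0
b(7) = 0 + 1 = 1
b(8) = 1 + 0 = 1
b(9) = 1 + 1 = 2

2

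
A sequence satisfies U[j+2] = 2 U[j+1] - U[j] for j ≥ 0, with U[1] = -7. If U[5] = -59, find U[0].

Let U[0] = z.
U[2] = -14 - z
U[3] = -21 - 2z
U[4] = -28 - 3z
U[5] = -35 - 4z
So -35 - 4z = -59, giving z = 6.

6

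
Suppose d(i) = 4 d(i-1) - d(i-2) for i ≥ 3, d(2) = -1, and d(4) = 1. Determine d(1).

Let d(1) = x.
d(3) = -4 - x
d(4) = -15 - 4x
So -15 - 4x = 1, giving x = -4.

-4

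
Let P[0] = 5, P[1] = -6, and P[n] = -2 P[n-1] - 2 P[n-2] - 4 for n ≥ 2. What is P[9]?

P[2] = -2(-6) - 2(5) - 4 = -2
P[3] = -2(-2) - 2(-6) - 4 = 12
P[4] = -2(12) - 2(-2) - 4 = -24
P[5] = -2(-24) - 2(12) - 4 = 20
P[6] = -2(20) - 2(-24) - 4 = 4
P[7] = -2(4) - 2(20) - 4 = -52
P[8] = -2(-52) - 2(4) - 4 = 92
P[9] = -2(92) - 2(-52) - 4 = -84

-84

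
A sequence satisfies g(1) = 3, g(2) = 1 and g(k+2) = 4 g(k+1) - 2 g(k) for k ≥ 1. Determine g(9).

-4944

g(3) = 4·1 - 2·3 = -2
g(4) = 4·(-2) - 2·1 = -10
g(5) = 4·(-10) - 2·(-2) = -36
g(6) = 4·(-36) - 2·(-10) = -124
g(7) = 4·(-124) - 2·(-36) = -424
g(8) = 4·(-424) - 2·(-124) = -1448
g(9) = 4·(-1448) - 2·(-424) = -4944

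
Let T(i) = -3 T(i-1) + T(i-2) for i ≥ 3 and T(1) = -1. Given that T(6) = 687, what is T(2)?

Let T(2) = y.
T(3) = -1 - 3y
T(4) = 3 + 10y
T(5) = -10 - 33y
T(6) = 33 + 109y
So 33 + 109y = 687, giving y = 6.

6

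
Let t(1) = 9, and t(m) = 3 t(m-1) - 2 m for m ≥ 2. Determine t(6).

t(2) = 3·9 - 4 = 23
t(3) = 3·23 - 6 = 63
t(4) = 3·63 - 8 = 181
t(5) = 3·181 - 10 = 533
t(6) = 3·533 - 12 = 1587

1587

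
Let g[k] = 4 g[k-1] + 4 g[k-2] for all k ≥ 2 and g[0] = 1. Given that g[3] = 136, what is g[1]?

Let g[1] = z.
g[2] = 4 + 4z
g[3] = 16 + 20z
So 16 + 20z = 136, giving z = 6.

6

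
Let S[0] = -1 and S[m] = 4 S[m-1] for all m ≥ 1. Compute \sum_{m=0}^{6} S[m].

S[1] = 4·(-1) = -4
S[2] = 4·(-4) = -16
S[3] = 4·(-16) = -64
S[4] = 4·(-64) = -256
S[5] = 4·(-256) = -1024
S[6] = 4·(-1024) = -4096
Sum = (-1) + (-4) + (-16) + (-64) + (-256) + (-1024) + (-4096) = -5461

-5461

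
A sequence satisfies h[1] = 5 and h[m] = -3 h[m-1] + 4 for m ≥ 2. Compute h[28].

-30502389939947

The fixed point is 4/(1 + 3) = 1, so h[m] - 1 = -3(h[m-1] - 1).
Hence h[m] = 4·(-3)^{m-1} + 1.
h[28] = 4·(-3)^{27} + 1 = 4·-7625597484987 + 1 = -30502389939947.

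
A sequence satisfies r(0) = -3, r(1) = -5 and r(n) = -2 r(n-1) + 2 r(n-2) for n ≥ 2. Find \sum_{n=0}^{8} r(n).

r(2) = -2*(-5) + 2*(-3) = 4
r(3) = -2*4 + 2*(-5) = -18
r(4) = -2*(-18) + 2*4 = 44
r(5) = -2*44 + 2*(-18) = -124
r(6) = -2*(-124) + 2*44 = 336
r(7) = -2*336 + 2*(-124) = -920
r(8) = -2*(-920) + 2*336 = 2512
Sum = (-3) + (-5) + 4 + (-18) + 44 + (-124) + 336 + (-920) + 2512 = 1826

1826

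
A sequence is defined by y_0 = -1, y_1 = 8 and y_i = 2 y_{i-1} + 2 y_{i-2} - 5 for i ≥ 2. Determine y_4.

71

y_2 = 2·8 + 2·(-1) - 5 = 9
y_3 = 2·9 + 2·8 - 5 = 29
y_4 = 2·29 + 2·9 - 5 = 71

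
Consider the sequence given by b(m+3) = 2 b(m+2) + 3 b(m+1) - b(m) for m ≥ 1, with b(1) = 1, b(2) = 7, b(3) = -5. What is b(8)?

b(4) = 2(-5) + 3(7) - 1 = 10
b(5) = 2(10) + 3(-5) - 7 = -2
b(6) = 2(-2) + 3(10) - (-5) = 31
b(7) = 2(31) + 3(-2) - 10 = 46
b(8) = 2(46) + 3(31) - (-2) = 187

187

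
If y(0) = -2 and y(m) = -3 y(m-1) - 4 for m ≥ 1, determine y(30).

The fixed point is -4/(1 + 3) = -1, so y(m) + 1 = -3(y(m-1) + 1).
Hence y(m) = -1·(-3)^m - 1.
y(30) = -1·(-3)^{30} - 1 = -1·205891132094649 - 1 = -205891132094650.

-205891132094650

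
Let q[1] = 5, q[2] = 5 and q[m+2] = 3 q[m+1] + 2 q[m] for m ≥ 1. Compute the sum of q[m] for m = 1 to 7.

q[3] = 3*5 + 2*5 = 25
q[4] = 3*25 + 2*5 = 85
q[5] = 3*85 + 2*25 = 305
q[6] = 3*305 + 2*85 = 1085
q[7] = 3*1085 + 2*305 = 3865
Sum = 5 + 5 + 25 + 85 + 305 + 1085 + 3865 = 5375

5375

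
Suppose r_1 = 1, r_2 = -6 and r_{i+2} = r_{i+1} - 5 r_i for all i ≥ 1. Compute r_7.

-391

r_3 = (-6) - 5·1 = -11
r_4 = (-11) - 5·(-6) = 19
r_5 = 19 - 5·(-11) = 74
r_6 = 74 - 5·19 = -21
r_7 = (-21) - 5·74 = -391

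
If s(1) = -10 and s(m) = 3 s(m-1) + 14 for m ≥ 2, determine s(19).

The fixed point is 14/(1 - 3) = -7, so s(m) + 7 = 3(s(m-1) + 7).
Hence s(m) = -3·3^{m-1} - 7.
s(19) = -3·3^{18} - 7 = -3·387420489 - 7 = -1162261474.

-1162261474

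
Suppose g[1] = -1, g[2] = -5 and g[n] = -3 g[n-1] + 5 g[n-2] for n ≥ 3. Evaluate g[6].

g[3] = -3·(-5) + 5·(-1) = 10
g[4] = -3·10 + 5·(-5) = -55
g[5] = -3·(-55) + 5·10 = 215
g[6] = -3·215 + 5·(-55) = -920

-920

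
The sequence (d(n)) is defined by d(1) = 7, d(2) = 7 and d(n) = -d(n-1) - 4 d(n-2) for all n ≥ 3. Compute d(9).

469

d(3) = -7 - 4*7 = -35
d(4) = -(-35) - 4*7 = 7
d(5) = -7 - 4*(-35) = 133
d(6) = -133 - 4*7 = -161
d(7) = -(-161) - 4*133 = -371
d(8) = -(-371) - 4*(-161) = 1015
d(9) = -1015 - 4*(-371) = 469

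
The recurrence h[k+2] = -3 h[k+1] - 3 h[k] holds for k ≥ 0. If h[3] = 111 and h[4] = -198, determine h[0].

7

Rearranging, h[k-2] = (h[k] + 3 h[k-1]) / -3.
h[2] = (-198 + 3*111) / -3 = 135/-3 = -45
h[1] = (111 + 3*(-45)) / -3 = -24/-3 = 8
h[0] = (-45 + 3*8) / -3 = -21/-3 = 7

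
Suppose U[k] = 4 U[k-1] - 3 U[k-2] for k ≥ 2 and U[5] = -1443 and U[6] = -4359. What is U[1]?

-3

Rearranging, U[k-2] = (U[k] - 4 U[k-1]) / -3.
U[4] = (-4359 - 4*(-1443)) / -3 = 1413/-3 = -471
U[3] = (-1443 - 4*(-471)) / -3 = 441/-3 = -147
U[2] = (-471 - 4*(-147)) / -3 = 117/-3 = -39
U[1] = (-147 - 4*(-39)) / -3 = 9/-3 = -3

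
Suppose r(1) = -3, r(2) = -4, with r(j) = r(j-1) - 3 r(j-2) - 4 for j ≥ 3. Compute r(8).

44

r(3) = (-4) - 3*(-3) - 4 = 1
r(4) = 1 - 3*(-4) - 4 = 9
r(5) = 9 - 3*1 - 4 = 2
r(6) = 2 - 3*9 - 4 = -29
r(7) = (-29) - 3*2 - 4 = -39
r(8) = (-39) - 3*(-29) - 4 = 44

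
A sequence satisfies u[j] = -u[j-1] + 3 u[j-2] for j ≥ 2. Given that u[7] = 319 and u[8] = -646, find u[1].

Rearranging, u[j-2] = (u[j] + u[j-1]) / 3.
u[6] = (-646 + 319) / 3 = -327/3 = -109
u[5] = (319 + (-109)) / 3 = 210/3 = 70
u[4] = (-109 + 70) / 3 = -39/3 = -13
u[3] = (70 + (-13)) / 3 = 57/3 = 19
u[2] = (-13 + 19) / 3 = 6/3 = 2
u[1] = (19 + 2) / 3 = 21/3 = 7

7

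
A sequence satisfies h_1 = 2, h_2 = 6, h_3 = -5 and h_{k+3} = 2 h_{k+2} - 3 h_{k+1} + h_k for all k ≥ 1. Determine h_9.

-28

h_4 = 2·(-5) - 3·6 + 2 = -26
h_5 = 2·(-26) - 3·(-5) + 6 = -31
h_6 = 2·(-31) - 3·(-26) + (-5) = 11
h_7 = 2·11 - 3·(-31) + (-26) = 89
h_8 = 2·89 - 3·11 + (-31) = 114
h_9 = 2·114 - 3·89 + 11 = -28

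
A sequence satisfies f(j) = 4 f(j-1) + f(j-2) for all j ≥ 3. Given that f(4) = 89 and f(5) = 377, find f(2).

5

Rearranging, f(j-2) = f(j) - 4 f(j-1).
f(3) = 377 - 4·89 = 21
f(2) = 89 - 4·21 = 5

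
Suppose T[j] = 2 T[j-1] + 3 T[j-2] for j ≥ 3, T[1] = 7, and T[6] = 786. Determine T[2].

Let T[2] = y.
T[3] = 21 + 2y
T[4] = 42 + 7y
T[5] = 147 + 20y
T[6] = 420 + 61y
So 420 + 61y = 786, giving y = 6.

6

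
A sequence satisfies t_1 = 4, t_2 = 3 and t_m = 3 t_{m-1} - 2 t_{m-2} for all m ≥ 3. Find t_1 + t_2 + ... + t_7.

-92

t_3 = 3·3 - 2·4 = 1
t_4 = 3·1 - 2·3 = -3
t_5 = 3·(-3) - 2·1 = -11
t_6 = 3·(-11) - 2·(-3) = -27
t_7 = 3·(-27) - 2·(-11) = -59
Sum = 4 + 3 + 1 + (-3) + (-11) + (-27) + (-59) = -92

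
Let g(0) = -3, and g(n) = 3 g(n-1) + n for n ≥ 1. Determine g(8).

-14767

g(1) = 3·(-3) + 1 = -8
g(2) = 3·(-8) + 2 = -22
g(3) = 3·(-22) + 3 = -63
g(4) = 3·(-63) + 4 = -185
g(5) = 3·(-185) + 5 = -550
g(6) = 3·(-550) + 6 = -1644
g(7) = 3·(-1644) + 7 = -4925
g(8) = 3·(-4925) + 8 = -14767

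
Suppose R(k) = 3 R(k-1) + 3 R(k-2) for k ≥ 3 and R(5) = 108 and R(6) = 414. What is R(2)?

Rearranging, R(k-2) = (R(k) - 3 R(k-1)) / 3.
R(4) = (414 - 3(108)) / 3 = 90/3 = 30
R(3) = (108 - 3(30)) / 3 = 18/3 = 6
R(2) = (30 - 3(6)) / 3 = 12/3 = 4

4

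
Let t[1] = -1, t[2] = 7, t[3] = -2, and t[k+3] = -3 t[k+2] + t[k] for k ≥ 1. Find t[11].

-4169

t[4] = -3(-2) + (-1) = 5
t[5] = -3(5) + 7 = -8
t[6] = -3(-8) + (-2) = 22
t[7] = -3(22) + 5 = -61
t[8] = -3(-61) + (-8) = 175
t[9] = -3(175) + 22 = -503
t[10] = -3(-503) + (-61) = 1448
t[11] = -3(1448) + 175 = -4169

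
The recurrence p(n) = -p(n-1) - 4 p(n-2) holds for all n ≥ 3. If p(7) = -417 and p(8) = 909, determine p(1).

6

Rearranging, p(n-2) = (p(n) + p(n-1)) / -4.
p(6) = (909 + (-417)) / -4 = 492/-4 = -123
p(5) = (-417 + (-123)) / -4 = -540/-4 = 135
p(4) = (-123 + 135) / -4 = 12/-4 = -3
p(3) = (135 + (-3)) / -4 = 132/-4 = -33
p(2) = (-3 + (-33)) / -4 = -36/-4 = 9
p(1) = (-33 + 9) / -4 = -24/-4 = 6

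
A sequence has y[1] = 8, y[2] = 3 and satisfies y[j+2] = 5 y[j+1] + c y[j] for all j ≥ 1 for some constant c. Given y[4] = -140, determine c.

-5

y[3] = 15 + 8c
y[4] = 75 + 43c
So 75 + 43c = -140, giving c = -5.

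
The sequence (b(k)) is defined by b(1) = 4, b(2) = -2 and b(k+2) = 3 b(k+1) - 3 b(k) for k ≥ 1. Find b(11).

b(3) = 3*(-2) - 3*4 = -18
b(4) = 3*(-18) - 3*(-2) = -48
b(5) = 3*(-48) - 3*(-18) = -90
b(6) = 3*(-90) - 3*(-48) = -126
b(7) = 3*(-126) - 3*(-90) = -108
b(8) = 3*(-108) - 3*(-126) = 54
b(9) = 3*54 - 3*(-108) = 486
b(10) = 3*486 - 3*54 = 1296
b(11) = 3*1296 - 3*486 = 2430

2430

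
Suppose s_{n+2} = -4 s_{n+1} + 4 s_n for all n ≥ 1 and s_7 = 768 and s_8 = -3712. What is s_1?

-2

Rearranging, s_{n-2} = (s_n + 4 s_{n-1}) / 4.
s_6 = (-3712 + 4·768) / 4 = -640/4 = -160
s_5 = (768 + 4·(-160)) / 4 = 128/4 = 32
s_4 = (-160 + 4·32) / 4 = -32/4 = -8
s_3 = (32 + 4·(-8)) / 4 = 0/4 = 0
s_2 = (-8 + 4·0) / 4 = -8/4 = -2
s_1 = (0 + 4·(-2)) / 4 = -8/4 = -2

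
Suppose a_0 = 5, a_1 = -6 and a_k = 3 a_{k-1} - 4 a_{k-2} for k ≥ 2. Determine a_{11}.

-21786

a_2 = 3*(-6) - 4*5 = -38
a_3 = 3*(-38) - 4*(-6) = -90
a_4 = 3*(-90) - 4*(-38) = -118
a_5 = 3*(-118) - 4*(-90) = 6
a_6 = 3*6 - 4*(-118) = 490
a_7 = 3*490 - 4*6 = 1446
a_8 = 3*1446 - 4*490 = 2378
a_9 = 3*2378 - 4*1446 = 1350
a_{10} = 3*1350 - 4*2378 = -5462
a_{11} = 3*(-5462) - 4*1350 = -21786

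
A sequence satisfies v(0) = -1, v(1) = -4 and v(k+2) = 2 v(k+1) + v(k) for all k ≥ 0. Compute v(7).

-746

v(2) = 2·(-4) + (-1) = -9
v(3) = 2·(-9) + (-4) = -22
v(4) = 2·(-22) + (-9) = -53
v(5) = 2·(-53) + (-22) = -128
v(6) = 2·(-128) + (-53) = -309
v(7) = 2·(-309) + (-128) = -746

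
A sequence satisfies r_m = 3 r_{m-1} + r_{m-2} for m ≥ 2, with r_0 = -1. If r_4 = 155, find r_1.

5

Let r_1 = x.
r_2 = -1 + 3x
r_3 = -3 + 10x
r_4 = -10 + 33x
So -10 + 33x = 155, giving x = 5.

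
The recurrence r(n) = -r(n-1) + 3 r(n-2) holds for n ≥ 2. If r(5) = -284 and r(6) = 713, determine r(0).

9

Rearranging, r(n-2) = (r(n) + r(n-1)) / 3.
r(4) = (713 + (-284)) / 3 = 429/3 = 143
r(3) = (-284 + 143) / 3 = -141/3 = -47
r(2) = (143 + (-47)) / 3 = 96/3 = 32
r(1) = (-47 + 32) / 3 = -15/3 = -5
r(0) = (32 + (-5)) / 3 = 27/3 = 9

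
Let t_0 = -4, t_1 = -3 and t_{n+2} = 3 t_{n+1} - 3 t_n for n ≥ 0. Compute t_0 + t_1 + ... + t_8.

t_2 = 3·(-3) - 3·(-4) = 3
t_3 = 3·3 - 3·(-3) = 18
t_4 = 3·18 - 3·3 = 45
t_5 = 3·45 - 3·18 = 81
t_6 = 3·81 - 3·45 = 108
t_7 = 3·108 - 3·81 = 81
t_8 = 3·81 - 3·108 = -81
Sum = (-4) + (-3) + 3 + 18 + 45 + 81 + 108 + 81 + (-81) = 248

248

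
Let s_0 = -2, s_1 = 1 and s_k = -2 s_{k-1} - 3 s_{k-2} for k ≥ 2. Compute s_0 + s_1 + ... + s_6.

s_2 = -2(1) - 3(-2) = 4
s_3 = -2(4) - 3(1) = -11
s_4 = -2(-11) - 3(4) = 10
s_5 = -2(10) - 3(-11) = 13
s_6 = -2(13) - 3(10) = -56
Sum = (-2) + 1 + 4 + (-11) + 10 + 13 + (-56) = -41

-41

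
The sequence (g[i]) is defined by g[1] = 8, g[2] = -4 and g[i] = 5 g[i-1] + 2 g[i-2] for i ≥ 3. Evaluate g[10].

-663004

g[3] = 5*(-4) + 2*8 = -4
g[4] = 5*(-4) + 2*(-4) = -28
g[5] = 5*(-28) + 2*(-4) = -148
g[6] = 5*(-148) + 2*(-28) = -796
g[7] = 5*(-796) + 2*(-148) = -4276
g[8] = 5*(-4276) + 2*(-796) = -22972
g[9] = 5*(-22972) + 2*(-4276) = -123412
g[10] = 5*(-123412) + 2*(-22972) = -663004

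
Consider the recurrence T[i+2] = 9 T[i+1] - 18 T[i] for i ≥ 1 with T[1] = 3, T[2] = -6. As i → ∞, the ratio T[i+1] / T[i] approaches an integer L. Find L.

6

The characteristic equation is r^2 - 9r + 18 = 0, which factors as (r - 6)(r - 3) = 0.
So the roots are 6 and 3. Since |6| > |3| and the coefficient of 6^i is non-zero, the ratio tends to 6.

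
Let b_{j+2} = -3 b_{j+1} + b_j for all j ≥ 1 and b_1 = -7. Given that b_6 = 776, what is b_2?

5

Let b_2 = v.
b_3 = -7 - 3v
b_4 = 21 + 10v
b_5 = -70 - 33v
b_6 = 231 + 109v
So 231 + 109v = 776, giving v = 5.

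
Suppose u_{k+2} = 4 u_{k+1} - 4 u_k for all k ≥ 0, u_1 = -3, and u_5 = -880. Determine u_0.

5

Let u_0 = x.
u_2 = -12 - 4x
u_3 = -36 - 16x
u_4 = -96 - 48x
u_5 = -240 - 128x
So -240 - 128x = -880, giving x = 5.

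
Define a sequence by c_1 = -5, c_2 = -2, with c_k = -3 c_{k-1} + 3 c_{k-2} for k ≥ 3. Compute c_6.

333

c_3 = -3*(-2) + 3*(-5) = -9
c_4 = -3*(-9) + 3*(-2) = 21
c_5 = -3*21 + 3*(-9) = -90
c_6 = -3*(-90) + 3*21 = 333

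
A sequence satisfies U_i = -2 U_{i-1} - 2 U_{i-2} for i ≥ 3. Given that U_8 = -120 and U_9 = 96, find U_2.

Rearranging, U_{i-2} = (U_i + 2 U_{i-1}) / -2.
U_7 = (96 + 2(-120)) / -2 = -144/-2 = 72
U_6 = (-120 + 2(72)) / -2 = 24/-2 = -12
U_5 = (72 + 2(-12)) / -2 = 48/-2 = -24
U_4 = (-12 + 2(-24)) / -2 = -60/-2 = 30
U_3 = (-24 + 2(30)) / -2 = 36/-2 = -18
U_2 = (30 + 2(-18)) / -2 = -6/-2 = 3

3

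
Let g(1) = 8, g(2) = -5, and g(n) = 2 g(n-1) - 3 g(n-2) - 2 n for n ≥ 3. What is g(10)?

-1933

g(3) = 2(-5) - 3(8) - 6 = -40
g(4) = 2(-40) - 3(-5) - 8 = -73
g(5) = 2(-73) - 3(-40) - 10 = -36
g(6) = 2(-36) - 3(-73) - 12 = 135
g(7) = 2(135) - 3(-36) - 14 = 364
g(8) = 2(364) - 3(135) - 16 = 307
g(9) = 2(307) - 3(364) - 18 = -496
g(10) = 2(-496) - 3(307) - 20 = -1933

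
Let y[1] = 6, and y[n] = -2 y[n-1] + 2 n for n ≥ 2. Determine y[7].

318

y[2] = -2(6) + 4 = -8
y[3] = -2(-8) + 6 = 22
y[4] = -2(22) + 8 = -36
y[5] = -2(-36) + 10 = 82
y[6] = -2(82) + 12 = -152
y[7] = -2(-152) + 14 = 318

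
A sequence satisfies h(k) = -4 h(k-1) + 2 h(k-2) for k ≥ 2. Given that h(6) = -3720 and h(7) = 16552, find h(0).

Rearranging, h(k-2) = (h(k) + 4 h(k-1)) / 2.
h(5) = (16552 + 4·(-3720)) / 2 = 1672/2 = 836
h(4) = (-3720 + 4·836) / 2 = -376/2 = -188
h(3) = (836 + 4·(-188)) / 2 = 84/2 = 42
h(2) = (-188 + 4·42) / 2 = -20/2 = -10
h(1) = (42 + 4·(-10)) / 2 = 2/2 = 1
h(0) = (-10 + 4·1) / 2 = -6/2 = -3

-3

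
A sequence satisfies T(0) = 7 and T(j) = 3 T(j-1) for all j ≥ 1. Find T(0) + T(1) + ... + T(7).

T(1) = 3*7 = 21
T(2) = 3*21 = 63
T(3) = 3*63 = 189
T(4) = 3*189 = 567
T(5) = 3*567 = 1701
T(6) = 3*1701 = 5103
T(7) = 3*5103 = 15309
Sum = 7 + 21 + 63 + 189 + 567 + 1701 + 5103 + 15309 = 22960

22960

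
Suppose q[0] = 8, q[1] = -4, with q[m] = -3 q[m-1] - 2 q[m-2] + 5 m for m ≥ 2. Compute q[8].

-297

q[2] = -3(-4) - 2(8) + 10 = 6
q[3] = -3(6) - 2(-4) + 15 = 5
q[4] = -3(5) - 2(6) + 20 = -7
q[5] = -3(-7) - 2(5) + 25 = 36
q[6] = -3(36) - 2(-7) + 30 = -64
q[7] = -3(-64) - 2(36) + 35 = 155
q[8] = -3(155) - 2(-64) + 40 = -297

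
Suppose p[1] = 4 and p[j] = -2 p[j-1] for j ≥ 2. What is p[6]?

-128

p[2] = -2*4 = -8
p[3] = -2*(-8) = 16
p[4] = -2*16 = -32
p[5] = -2*(-32) = 64
p[6] = -2*64 = -128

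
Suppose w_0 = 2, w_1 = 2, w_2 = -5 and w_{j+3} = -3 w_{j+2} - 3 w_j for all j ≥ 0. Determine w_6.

w_3 = -3*(-5) - 3*2 = 9
w_4 = -3*9 - 3*2 = -33
w_5 = -3*(-33) - 3*(-5) = 114
w_6 = -3*114 - 3*9 = -369

-369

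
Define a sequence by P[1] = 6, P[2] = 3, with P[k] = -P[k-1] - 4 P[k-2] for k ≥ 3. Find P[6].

P[3] = -3 - 4(6) = -27
P[4] = -(-27) - 4(3) = 15
P[5] = -15 - 4(-27) = 93
P[6] = -93 - 4(15) = -153

-153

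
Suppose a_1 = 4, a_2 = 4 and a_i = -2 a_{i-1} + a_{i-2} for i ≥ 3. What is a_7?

a_3 = -2·4 + 4 = -4
a_4 = -2·(-4) + 4 = 12
a_5 = -2·12 + (-4) = -28
a_6 = -2·(-28) + 12 = 68
a_7 = -2·68 + (-28) = -164

-164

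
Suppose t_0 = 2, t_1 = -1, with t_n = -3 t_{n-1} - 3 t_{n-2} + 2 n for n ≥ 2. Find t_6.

t_2 = -3(-1) - 3(2) + 4 = 1
t_3 = -3(1) - 3(-1) + 6 = 6
t_4 = -3(6) - 3(1) + 8 = -13
t_5 = -3(-13) - 3(6) + 10 = 31
t_6 = -3(31) - 3(-13) + 12 = -42

-42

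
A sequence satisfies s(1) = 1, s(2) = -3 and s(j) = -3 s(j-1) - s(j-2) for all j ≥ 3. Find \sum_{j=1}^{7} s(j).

273

s(3) = -3(-3) - 1 = 8
s(4) = -3(8) - (-3) = -21
s(5) = -3(-21) - 8 = 55
s(6) = -3(55) - (-21) = -144
s(7) = -3(-144) - 55 = 377
Sum = 1 + (-3) + 8 + (-21) + 55 + (-144) + 377 = 273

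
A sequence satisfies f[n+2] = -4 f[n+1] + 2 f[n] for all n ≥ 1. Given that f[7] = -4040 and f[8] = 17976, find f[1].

1

Rearranging, f[n-2] = (f[n] + 4 f[n-1]) / 2.
f[6] = (17976 + 4(-4040)) / 2 = 1816/2 = 908
f[5] = (-4040 + 4(908)) / 2 = -408/2 = -204
f[4] = (908 + 4(-204)) / 2 = 92/2 = 46
f[3] = (-204 + 4(46)) / 2 = -20/2 = -10
f[2] = (46 + 4(-10)) / 2 = 6/2 = 3
f[1] = (-10 + 4(3)) / 2 = 2/2 = 1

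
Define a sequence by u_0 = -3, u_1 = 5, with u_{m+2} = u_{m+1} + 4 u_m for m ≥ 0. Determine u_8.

u_2 = 5 + 4*(-3) = -7
u_3 = (-7) + 4*5 = 13
u_4 = 13 + 4*(-7) = -15
u_5 = (-15) + 4*13 = 37
u_6 = 37 + 4*(-15) = -23
u_7 = (-23) + 4*37 = 125
u_8 = 125 + 4*(-23) = 33

33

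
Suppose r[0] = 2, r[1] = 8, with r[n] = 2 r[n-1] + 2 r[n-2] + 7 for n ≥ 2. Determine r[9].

33059

r[2] = 2·8 + 2·2 + 7 = 27
r[3] = 2·27 + 2·8 + 7 = 77
r[4] = 2·77 + 2·27 + 7 = 215
r[5] = 2·215 + 2·77 + 7 = 591
r[6] = 2·591 + 2·215 + 7 = 1619
r[7] = 2·1619 + 2·591 + 7 = 4427
r[8] = 2·4427 + 2·1619 + 7 = 12099
r[9] = 2·12099 + 2·4427 + 7 = 33059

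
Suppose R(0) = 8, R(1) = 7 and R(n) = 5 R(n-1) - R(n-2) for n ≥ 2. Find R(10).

7415917

R(2) = 5(7) - 8 = 27
R(3) = 5(27) - 7 = 128
R(4) = 5(128) - 27 = 613
R(5) = 5(613) - 128 = 2937
R(6) = 5(2937) - 613 = 14072
R(7) = 5(14072) - 2937 = 67423
R(8) = 5(67423) - 14072 = 323043
R(9) = 5(323043) - 67423 = 1547792
R(10) = 5(1547792) - 323043 = 7415917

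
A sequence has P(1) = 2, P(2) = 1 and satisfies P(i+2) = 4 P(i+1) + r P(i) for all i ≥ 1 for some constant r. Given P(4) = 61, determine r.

5

P(3) = 4 + 2r
P(4) = 16 + 9r
So 16 + 9r = 61, giving r = 5.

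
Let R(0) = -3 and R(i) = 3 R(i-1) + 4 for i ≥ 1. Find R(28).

-22876792454963

The fixed point is 4/(1 - 3) = -2, so R(i) + 2 = 3(R(i-1) + 2).
Hence R(i) = -1·3^i - 2.
R(28) = -1·3^{28} - 2 = -1·22876792454961 - 2 = -22876792454963.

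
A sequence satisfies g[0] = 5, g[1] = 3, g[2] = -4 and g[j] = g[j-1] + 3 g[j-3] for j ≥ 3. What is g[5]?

8

g[3] = (-4) + 3(5) = 11
g[4] = 11 + 3(3) = 20
g[5] = 20 + 3(-4) = 8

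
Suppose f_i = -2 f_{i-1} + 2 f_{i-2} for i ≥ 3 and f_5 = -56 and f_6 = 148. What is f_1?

Rearranging, f_{i-2} = (f_i + 2 f_{i-1}) / 2.
f_4 = (148 + 2·(-56)) / 2 = 36/2 = 18
f_3 = (-56 + 2·18) / 2 = -20/2 = -10
f_2 = (18 + 2·(-10)) / 2 = -2/2 = -1
f_1 = (-10 + 2·(-1)) / 2 = -12/2 = -6

-6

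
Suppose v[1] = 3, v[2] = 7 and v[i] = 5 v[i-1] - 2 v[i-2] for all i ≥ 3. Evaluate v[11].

5377829

v[3] = 5(7) - 2(3) = 29
v[4] = 5(29) - 2(7) = 131
v[5] = 5(131) - 2(29) = 597
v[6] = 5(597) - 2(131) = 2723
v[7] = 5(2723) - 2(597) = 12421
v[8] = 5(12421) - 2(2723) = 56659
v[9] = 5(56659) - 2(12421) = 258453
v[10] = 5(258453) - 2(56659) = 1178947
v[11] = 5(1178947) - 2(258453) = 5377829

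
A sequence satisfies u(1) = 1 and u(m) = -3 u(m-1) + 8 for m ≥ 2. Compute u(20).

The fixed point is 8/(1 + 3) = 2, so u(m) - 2 = -3(u(m-1) - 2).
Hence u(m) = -1·(-3)^{m-1} + 2.
u(20) = -1·(-3)^{19} + 2 = -1·-1162261467 + 2 = 1162261469.

1162261469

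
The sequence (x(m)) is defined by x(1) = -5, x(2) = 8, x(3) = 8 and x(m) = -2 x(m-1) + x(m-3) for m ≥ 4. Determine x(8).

x(4) = -2(8) + (-5) = -21
x(5) = -2(-21) + 8 = 50
x(6) = -2(50) + 8 = -92
x(7) = -2(-92) + (-21) = 163
x(8) = -2(163) + 50 = -276

-276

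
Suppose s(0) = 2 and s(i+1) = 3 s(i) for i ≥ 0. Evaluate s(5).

s(1) = 3(2) = 6
s(2) = 3(6) = 18
s(3) = 3(18) = 54
s(4) = 3(54) = 162
s(5) = 3(162) = 486

486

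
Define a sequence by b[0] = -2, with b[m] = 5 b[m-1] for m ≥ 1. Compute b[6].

b[1] = 5*(-2) = -10
b[2] = 5*(-10) = -50
b[3] = 5*(-50) = -250
b[4] = 5*(-250) = -1250
b[5] = 5*(-1250) = -6250
b[6] = 5*(-6250) = -31250

-31250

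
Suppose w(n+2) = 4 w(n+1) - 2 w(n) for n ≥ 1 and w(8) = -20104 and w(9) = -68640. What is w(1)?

6

Rearranging, w(n-2) = (w(n) - 4 w(n-1)) / -2.
w(7) = (-68640 - 4·(-20104)) / -2 = 11776/-2 = -5888
w(6) = (-20104 - 4·(-5888)) / -2 = 3448/-2 = -1724
w(5) = (-5888 - 4·(-1724)) / -2 = 1008/-2 = -504
w(4) = (-1724 - 4·(-504)) / -2 = 292/-2 = -146
w(3) = (-504 - 4·(-146)) / -2 = 80/-2 = -40
w(2) = (-146 - 4·(-40)) / -2 = 14/-2 = -7
w(1) = (-40 - 4·(-7)) / -2 = -12/-2 = 6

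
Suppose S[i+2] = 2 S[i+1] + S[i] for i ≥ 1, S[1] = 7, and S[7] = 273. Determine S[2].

1

Let S[2] = z.
S[3] = 7 + 2z
S[4] = 14 + 5z
S[5] = 35 + 12z
S[6] = 84 + 29z
S[7] = 203 + 70z
So 203 + 70z = 273, giving z = 1.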